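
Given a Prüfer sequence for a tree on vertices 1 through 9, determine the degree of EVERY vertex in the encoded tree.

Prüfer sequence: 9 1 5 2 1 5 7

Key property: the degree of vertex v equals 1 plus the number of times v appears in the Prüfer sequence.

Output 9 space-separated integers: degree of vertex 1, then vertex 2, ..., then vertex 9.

p_1 = 9: count[9] becomes 1
p_2 = 1: count[1] becomes 1
p_3 = 5: count[5] becomes 1
p_4 = 2: count[2] becomes 1
p_5 = 1: count[1] becomes 2
p_6 = 5: count[5] becomes 2
p_7 = 7: count[7] becomes 1
Degrees (1 + count): deg[1]=1+2=3, deg[2]=1+1=2, deg[3]=1+0=1, deg[4]=1+0=1, deg[5]=1+2=3, deg[6]=1+0=1, deg[7]=1+1=2, deg[8]=1+0=1, deg[9]=1+1=2

Answer: 3 2 1 1 3 1 2 1 2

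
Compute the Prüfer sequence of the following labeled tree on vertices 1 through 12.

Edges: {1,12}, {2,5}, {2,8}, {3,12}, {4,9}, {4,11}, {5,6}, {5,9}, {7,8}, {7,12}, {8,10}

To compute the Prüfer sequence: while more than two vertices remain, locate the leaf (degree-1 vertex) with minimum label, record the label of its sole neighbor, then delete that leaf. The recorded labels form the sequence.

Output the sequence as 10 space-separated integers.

Answer: 12 12 5 8 4 9 5 2 8 7

Derivation:
Step 1: leaves = {1,3,6,10,11}. Remove smallest leaf 1, emit neighbor 12.
Step 2: leaves = {3,6,10,11}. Remove smallest leaf 3, emit neighbor 12.
Step 3: leaves = {6,10,11,12}. Remove smallest leaf 6, emit neighbor 5.
Step 4: leaves = {10,11,12}. Remove smallest leaf 10, emit neighbor 8.
Step 5: leaves = {11,12}. Remove smallest leaf 11, emit neighbor 4.
Step 6: leaves = {4,12}. Remove smallest leaf 4, emit neighbor 9.
Step 7: leaves = {9,12}. Remove smallest leaf 9, emit neighbor 5.
Step 8: leaves = {5,12}. Remove smallest leaf 5, emit neighbor 2.
Step 9: leaves = {2,12}. Remove smallest leaf 2, emit neighbor 8.
Step 10: leaves = {8,12}. Remove smallest leaf 8, emit neighbor 7.
Done: 2 vertices remain (7, 12). Sequence = [12 12 5 8 4 9 5 2 8 7]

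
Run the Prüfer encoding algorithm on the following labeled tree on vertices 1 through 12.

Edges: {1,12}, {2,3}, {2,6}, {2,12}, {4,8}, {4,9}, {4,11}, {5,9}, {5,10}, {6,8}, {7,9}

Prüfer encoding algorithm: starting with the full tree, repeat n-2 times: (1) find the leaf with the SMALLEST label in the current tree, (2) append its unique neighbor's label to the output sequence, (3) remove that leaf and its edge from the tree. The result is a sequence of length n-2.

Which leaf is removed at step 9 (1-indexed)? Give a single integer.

Step 1: current leaves = {1,3,7,10,11}. Remove leaf 1 (neighbor: 12).
Step 2: current leaves = {3,7,10,11,12}. Remove leaf 3 (neighbor: 2).
Step 3: current leaves = {7,10,11,12}. Remove leaf 7 (neighbor: 9).
Step 4: current leaves = {10,11,12}. Remove leaf 10 (neighbor: 5).
Step 5: current leaves = {5,11,12}. Remove leaf 5 (neighbor: 9).
Step 6: current leaves = {9,11,12}. Remove leaf 9 (neighbor: 4).
Step 7: current leaves = {11,12}. Remove leaf 11 (neighbor: 4).
Step 8: current leaves = {4,12}. Remove leaf 4 (neighbor: 8).
Step 9: current leaves = {8,12}. Remove leaf 8 (neighbor: 6).

Answer: 8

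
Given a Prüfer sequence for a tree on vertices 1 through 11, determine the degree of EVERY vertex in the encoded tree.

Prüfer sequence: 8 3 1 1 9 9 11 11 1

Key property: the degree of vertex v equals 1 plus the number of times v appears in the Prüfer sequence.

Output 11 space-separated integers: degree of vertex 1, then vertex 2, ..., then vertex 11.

p_1 = 8: count[8] becomes 1
p_2 = 3: count[3] becomes 1
p_3 = 1: count[1] becomes 1
p_4 = 1: count[1] becomes 2
p_5 = 9: count[9] becomes 1
p_6 = 9: count[9] becomes 2
p_7 = 11: count[11] becomes 1
p_8 = 11: count[11] becomes 2
p_9 = 1: count[1] becomes 3
Degrees (1 + count): deg[1]=1+3=4, deg[2]=1+0=1, deg[3]=1+1=2, deg[4]=1+0=1, deg[5]=1+0=1, deg[6]=1+0=1, deg[7]=1+0=1, deg[8]=1+1=2, deg[9]=1+2=3, deg[10]=1+0=1, deg[11]=1+2=3

Answer: 4 1 2 1 1 1 1 2 3 1 3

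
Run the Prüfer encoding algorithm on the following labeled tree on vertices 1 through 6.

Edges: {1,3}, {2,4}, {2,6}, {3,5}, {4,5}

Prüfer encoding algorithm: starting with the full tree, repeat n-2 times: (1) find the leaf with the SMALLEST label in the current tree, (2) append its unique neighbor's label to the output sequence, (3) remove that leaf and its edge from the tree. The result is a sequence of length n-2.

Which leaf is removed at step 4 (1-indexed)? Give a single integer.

Step 1: current leaves = {1,6}. Remove leaf 1 (neighbor: 3).
Step 2: current leaves = {3,6}. Remove leaf 3 (neighbor: 5).
Step 3: current leaves = {5,6}. Remove leaf 5 (neighbor: 4).
Step 4: current leaves = {4,6}. Remove leaf 4 (neighbor: 2).

Answer: 4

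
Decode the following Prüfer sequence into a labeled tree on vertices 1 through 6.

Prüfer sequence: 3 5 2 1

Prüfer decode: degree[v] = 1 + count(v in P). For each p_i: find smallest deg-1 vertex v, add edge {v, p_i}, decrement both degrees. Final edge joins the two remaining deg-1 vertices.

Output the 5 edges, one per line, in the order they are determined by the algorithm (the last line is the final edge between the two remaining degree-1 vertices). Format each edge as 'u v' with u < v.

Answer: 3 4
3 5
2 5
1 2
1 6

Derivation:
Initial degrees: {1:2, 2:2, 3:2, 4:1, 5:2, 6:1}
Step 1: smallest deg-1 vertex = 4, p_1 = 3. Add edge {3,4}. Now deg[4]=0, deg[3]=1.
Step 2: smallest deg-1 vertex = 3, p_2 = 5. Add edge {3,5}. Now deg[3]=0, deg[5]=1.
Step 3: smallest deg-1 vertex = 5, p_3 = 2. Add edge {2,5}. Now deg[5]=0, deg[2]=1.
Step 4: smallest deg-1 vertex = 2, p_4 = 1. Add edge {1,2}. Now deg[2]=0, deg[1]=1.
Final: two remaining deg-1 vertices are 1, 6. Add edge {1,6}.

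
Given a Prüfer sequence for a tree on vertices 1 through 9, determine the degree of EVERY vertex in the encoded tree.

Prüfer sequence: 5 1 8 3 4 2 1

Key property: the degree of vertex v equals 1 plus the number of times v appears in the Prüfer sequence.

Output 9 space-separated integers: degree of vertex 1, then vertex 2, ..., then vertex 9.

p_1 = 5: count[5] becomes 1
p_2 = 1: count[1] becomes 1
p_3 = 8: count[8] becomes 1
p_4 = 3: count[3] becomes 1
p_5 = 4: count[4] becomes 1
p_6 = 2: count[2] becomes 1
p_7 = 1: count[1] becomes 2
Degrees (1 + count): deg[1]=1+2=3, deg[2]=1+1=2, deg[3]=1+1=2, deg[4]=1+1=2, deg[5]=1+1=2, deg[6]=1+0=1, deg[7]=1+0=1, deg[8]=1+1=2, deg[9]=1+0=1

Answer: 3 2 2 2 2 1 1 2 1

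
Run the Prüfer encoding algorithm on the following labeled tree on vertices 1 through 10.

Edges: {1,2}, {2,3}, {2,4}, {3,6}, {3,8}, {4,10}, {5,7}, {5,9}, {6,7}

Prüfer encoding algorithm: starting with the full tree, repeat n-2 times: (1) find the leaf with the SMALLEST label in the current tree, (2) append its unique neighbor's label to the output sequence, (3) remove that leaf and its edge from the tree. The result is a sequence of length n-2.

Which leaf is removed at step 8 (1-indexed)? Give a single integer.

Answer: 2

Derivation:
Step 1: current leaves = {1,8,9,10}. Remove leaf 1 (neighbor: 2).
Step 2: current leaves = {8,9,10}. Remove leaf 8 (neighbor: 3).
Step 3: current leaves = {9,10}. Remove leaf 9 (neighbor: 5).
Step 4: current leaves = {5,10}. Remove leaf 5 (neighbor: 7).
Step 5: current leaves = {7,10}. Remove leaf 7 (neighbor: 6).
Step 6: current leaves = {6,10}. Remove leaf 6 (neighbor: 3).
Step 7: current leaves = {3,10}. Remove leaf 3 (neighbor: 2).
Step 8: current leaves = {2,10}. Remove leaf 2 (neighbor: 4).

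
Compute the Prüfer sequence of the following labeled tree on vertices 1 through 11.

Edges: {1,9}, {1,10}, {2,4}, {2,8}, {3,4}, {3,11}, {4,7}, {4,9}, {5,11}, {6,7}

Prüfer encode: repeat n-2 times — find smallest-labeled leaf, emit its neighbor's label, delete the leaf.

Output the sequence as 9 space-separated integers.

Step 1: leaves = {5,6,8,10}. Remove smallest leaf 5, emit neighbor 11.
Step 2: leaves = {6,8,10,11}. Remove smallest leaf 6, emit neighbor 7.
Step 3: leaves = {7,8,10,11}. Remove smallest leaf 7, emit neighbor 4.
Step 4: leaves = {8,10,11}. Remove smallest leaf 8, emit neighbor 2.
Step 5: leaves = {2,10,11}. Remove smallest leaf 2, emit neighbor 4.
Step 6: leaves = {10,11}. Remove smallest leaf 10, emit neighbor 1.
Step 7: leaves = {1,11}. Remove smallest leaf 1, emit neighbor 9.
Step 8: leaves = {9,11}. Remove smallest leaf 9, emit neighbor 4.
Step 9: leaves = {4,11}. Remove smallest leaf 4, emit neighbor 3.
Done: 2 vertices remain (3, 11). Sequence = [11 7 4 2 4 1 9 4 3]

Answer: 11 7 4 2 4 1 9 4 3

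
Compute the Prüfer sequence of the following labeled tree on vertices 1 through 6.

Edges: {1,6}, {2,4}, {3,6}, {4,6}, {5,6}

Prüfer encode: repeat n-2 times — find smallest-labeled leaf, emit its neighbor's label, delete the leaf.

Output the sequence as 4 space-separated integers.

Step 1: leaves = {1,2,3,5}. Remove smallest leaf 1, emit neighbor 6.
Step 2: leaves = {2,3,5}. Remove smallest leaf 2, emit neighbor 4.
Step 3: leaves = {3,4,5}. Remove smallest leaf 3, emit neighbor 6.
Step 4: leaves = {4,5}. Remove smallest leaf 4, emit neighbor 6.
Done: 2 vertices remain (5, 6). Sequence = [6 4 6 6]

Answer: 6 4 6 6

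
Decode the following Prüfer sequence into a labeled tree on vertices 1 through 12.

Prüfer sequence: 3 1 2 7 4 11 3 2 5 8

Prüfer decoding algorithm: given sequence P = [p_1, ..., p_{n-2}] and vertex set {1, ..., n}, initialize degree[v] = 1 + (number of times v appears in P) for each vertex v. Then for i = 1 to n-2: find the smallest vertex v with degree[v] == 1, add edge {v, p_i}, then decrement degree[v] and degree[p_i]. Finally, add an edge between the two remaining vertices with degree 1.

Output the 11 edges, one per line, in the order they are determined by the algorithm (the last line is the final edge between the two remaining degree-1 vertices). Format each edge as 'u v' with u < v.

Answer: 3 6
1 9
1 2
7 10
4 7
4 11
3 11
2 3
2 5
5 8
8 12

Derivation:
Initial degrees: {1:2, 2:3, 3:3, 4:2, 5:2, 6:1, 7:2, 8:2, 9:1, 10:1, 11:2, 12:1}
Step 1: smallest deg-1 vertex = 6, p_1 = 3. Add edge {3,6}. Now deg[6]=0, deg[3]=2.
Step 2: smallest deg-1 vertex = 9, p_2 = 1. Add edge {1,9}. Now deg[9]=0, deg[1]=1.
Step 3: smallest deg-1 vertex = 1, p_3 = 2. Add edge {1,2}. Now deg[1]=0, deg[2]=2.
Step 4: smallest deg-1 vertex = 10, p_4 = 7. Add edge {7,10}. Now deg[10]=0, deg[7]=1.
Step 5: smallest deg-1 vertex = 7, p_5 = 4. Add edge {4,7}. Now deg[7]=0, deg[4]=1.
Step 6: smallest deg-1 vertex = 4, p_6 = 11. Add edge {4,11}. Now deg[4]=0, deg[11]=1.
Step 7: smallest deg-1 vertex = 11, p_7 = 3. Add edge {3,11}. Now deg[11]=0, deg[3]=1.
Step 8: smallest deg-1 vertex = 3, p_8 = 2. Add edge {2,3}. Now deg[3]=0, deg[2]=1.
Step 9: smallest deg-1 vertex = 2, p_9 = 5. Add edge {2,5}. Now deg[2]=0, deg[5]=1.
Step 10: smallest deg-1 vertex = 5, p_10 = 8. Add edge {5,8}. Now deg[5]=0, deg[8]=1.
Final: two remaining deg-1 vertices are 8, 12. Add edge {8,12}.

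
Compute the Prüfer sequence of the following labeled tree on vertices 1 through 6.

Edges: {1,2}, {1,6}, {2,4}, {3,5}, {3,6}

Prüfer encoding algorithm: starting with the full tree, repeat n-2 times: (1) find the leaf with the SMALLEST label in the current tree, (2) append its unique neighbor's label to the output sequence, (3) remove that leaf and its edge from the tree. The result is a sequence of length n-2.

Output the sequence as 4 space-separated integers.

Step 1: leaves = {4,5}. Remove smallest leaf 4, emit neighbor 2.
Step 2: leaves = {2,5}. Remove smallest leaf 2, emit neighbor 1.
Step 3: leaves = {1,5}. Remove smallest leaf 1, emit neighbor 6.
Step 4: leaves = {5,6}. Remove smallest leaf 5, emit neighbor 3.
Done: 2 vertices remain (3, 6). Sequence = [2 1 6 3]

Answer: 2 1 6 3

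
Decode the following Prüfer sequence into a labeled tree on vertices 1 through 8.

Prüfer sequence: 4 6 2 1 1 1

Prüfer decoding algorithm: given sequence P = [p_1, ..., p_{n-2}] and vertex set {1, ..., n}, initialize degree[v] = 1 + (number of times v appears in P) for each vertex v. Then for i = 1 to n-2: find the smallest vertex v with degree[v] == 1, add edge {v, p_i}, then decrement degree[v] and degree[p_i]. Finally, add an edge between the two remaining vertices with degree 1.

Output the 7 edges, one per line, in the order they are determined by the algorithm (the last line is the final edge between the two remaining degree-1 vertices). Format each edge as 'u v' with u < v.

Answer: 3 4
4 6
2 5
1 2
1 6
1 7
1 8

Derivation:
Initial degrees: {1:4, 2:2, 3:1, 4:2, 5:1, 6:2, 7:1, 8:1}
Step 1: smallest deg-1 vertex = 3, p_1 = 4. Add edge {3,4}. Now deg[3]=0, deg[4]=1.
Step 2: smallest deg-1 vertex = 4, p_2 = 6. Add edge {4,6}. Now deg[4]=0, deg[6]=1.
Step 3: smallest deg-1 vertex = 5, p_3 = 2. Add edge {2,5}. Now deg[5]=0, deg[2]=1.
Step 4: smallest deg-1 vertex = 2, p_4 = 1. Add edge {1,2}. Now deg[2]=0, deg[1]=3.
Step 5: smallest deg-1 vertex = 6, p_5 = 1. Add edge {1,6}. Now deg[6]=0, deg[1]=2.
Step 6: smallest deg-1 vertex = 7, p_6 = 1. Add edge {1,7}. Now deg[7]=0, deg[1]=1.
Final: two remaining deg-1 vertices are 1, 8. Add edge {1,8}.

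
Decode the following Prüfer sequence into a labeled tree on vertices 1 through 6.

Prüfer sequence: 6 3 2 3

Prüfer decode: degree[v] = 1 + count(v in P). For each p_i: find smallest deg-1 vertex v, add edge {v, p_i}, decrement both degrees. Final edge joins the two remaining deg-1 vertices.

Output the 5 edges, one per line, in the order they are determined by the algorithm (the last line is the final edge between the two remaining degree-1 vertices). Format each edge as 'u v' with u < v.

Initial degrees: {1:1, 2:2, 3:3, 4:1, 5:1, 6:2}
Step 1: smallest deg-1 vertex = 1, p_1 = 6. Add edge {1,6}. Now deg[1]=0, deg[6]=1.
Step 2: smallest deg-1 vertex = 4, p_2 = 3. Add edge {3,4}. Now deg[4]=0, deg[3]=2.
Step 3: smallest deg-1 vertex = 5, p_3 = 2. Add edge {2,5}. Now deg[5]=0, deg[2]=1.
Step 4: smallest deg-1 vertex = 2, p_4 = 3. Add edge {2,3}. Now deg[2]=0, deg[3]=1.
Final: two remaining deg-1 vertices are 3, 6. Add edge {3,6}.

Answer: 1 6
3 4
2 5
2 3
3 6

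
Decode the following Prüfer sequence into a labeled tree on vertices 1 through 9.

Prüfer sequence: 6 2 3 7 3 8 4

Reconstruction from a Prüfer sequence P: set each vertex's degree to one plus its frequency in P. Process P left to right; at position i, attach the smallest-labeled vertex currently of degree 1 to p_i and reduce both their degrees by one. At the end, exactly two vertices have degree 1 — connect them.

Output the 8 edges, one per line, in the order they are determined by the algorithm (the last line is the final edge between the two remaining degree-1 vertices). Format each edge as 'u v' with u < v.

Initial degrees: {1:1, 2:2, 3:3, 4:2, 5:1, 6:2, 7:2, 8:2, 9:1}
Step 1: smallest deg-1 vertex = 1, p_1 = 6. Add edge {1,6}. Now deg[1]=0, deg[6]=1.
Step 2: smallest deg-1 vertex = 5, p_2 = 2. Add edge {2,5}. Now deg[5]=0, deg[2]=1.
Step 3: smallest deg-1 vertex = 2, p_3 = 3. Add edge {2,3}. Now deg[2]=0, deg[3]=2.
Step 4: smallest deg-1 vertex = 6, p_4 = 7. Add edge {6,7}. Now deg[6]=0, deg[7]=1.
Step 5: smallest deg-1 vertex = 7, p_5 = 3. Add edge {3,7}. Now deg[7]=0, deg[3]=1.
Step 6: smallest deg-1 vertex = 3, p_6 = 8. Add edge {3,8}. Now deg[3]=0, deg[8]=1.
Step 7: smallest deg-1 vertex = 8, p_7 = 4. Add edge {4,8}. Now deg[8]=0, deg[4]=1.
Final: two remaining deg-1 vertices are 4, 9. Add edge {4,9}.

Answer: 1 6
2 5
2 3
6 7
3 7
3 8
4 8
4 9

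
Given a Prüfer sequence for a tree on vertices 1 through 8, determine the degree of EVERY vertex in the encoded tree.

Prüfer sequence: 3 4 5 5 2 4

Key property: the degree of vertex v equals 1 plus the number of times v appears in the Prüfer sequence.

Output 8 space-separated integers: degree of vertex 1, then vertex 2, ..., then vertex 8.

Answer: 1 2 2 3 3 1 1 1

Derivation:
p_1 = 3: count[3] becomes 1
p_2 = 4: count[4] becomes 1
p_3 = 5: count[5] becomes 1
p_4 = 5: count[5] becomes 2
p_5 = 2: count[2] becomes 1
p_6 = 4: count[4] becomes 2
Degrees (1 + count): deg[1]=1+0=1, deg[2]=1+1=2, deg[3]=1+1=2, deg[4]=1+2=3, deg[5]=1+2=3, deg[6]=1+0=1, deg[7]=1+0=1, deg[8]=1+0=1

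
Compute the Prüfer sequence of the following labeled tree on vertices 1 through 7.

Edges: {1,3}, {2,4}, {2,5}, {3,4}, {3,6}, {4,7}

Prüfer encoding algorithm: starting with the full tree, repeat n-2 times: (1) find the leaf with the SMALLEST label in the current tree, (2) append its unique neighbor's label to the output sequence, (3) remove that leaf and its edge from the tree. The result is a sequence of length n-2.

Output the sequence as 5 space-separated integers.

Step 1: leaves = {1,5,6,7}. Remove smallest leaf 1, emit neighbor 3.
Step 2: leaves = {5,6,7}. Remove smallest leaf 5, emit neighbor 2.
Step 3: leaves = {2,6,7}. Remove smallest leaf 2, emit neighbor 4.
Step 4: leaves = {6,7}. Remove smallest leaf 6, emit neighbor 3.
Step 5: leaves = {3,7}. Remove smallest leaf 3, emit neighbor 4.
Done: 2 vertices remain (4, 7). Sequence = [3 2 4 3 4]

Answer: 3 2 4 3 4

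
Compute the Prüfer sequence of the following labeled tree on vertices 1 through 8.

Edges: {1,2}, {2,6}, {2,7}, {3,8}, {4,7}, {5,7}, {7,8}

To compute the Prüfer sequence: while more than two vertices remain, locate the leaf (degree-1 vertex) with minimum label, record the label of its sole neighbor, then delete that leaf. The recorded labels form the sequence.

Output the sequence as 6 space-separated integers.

Step 1: leaves = {1,3,4,5,6}. Remove smallest leaf 1, emit neighbor 2.
Step 2: leaves = {3,4,5,6}. Remove smallest leaf 3, emit neighbor 8.
Step 3: leaves = {4,5,6,8}. Remove smallest leaf 4, emit neighbor 7.
Step 4: leaves = {5,6,8}. Remove smallest leaf 5, emit neighbor 7.
Step 5: leaves = {6,8}. Remove smallest leaf 6, emit neighbor 2.
Step 6: leaves = {2,8}. Remove smallest leaf 2, emit neighbor 7.
Done: 2 vertices remain (7, 8). Sequence = [2 8 7 7 2 7]

Answer: 2 8 7 7 2 7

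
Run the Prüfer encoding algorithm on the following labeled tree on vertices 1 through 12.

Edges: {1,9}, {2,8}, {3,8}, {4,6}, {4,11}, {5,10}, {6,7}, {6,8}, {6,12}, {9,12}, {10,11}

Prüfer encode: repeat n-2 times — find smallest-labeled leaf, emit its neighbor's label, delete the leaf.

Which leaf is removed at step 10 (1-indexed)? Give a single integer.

Answer: 4

Derivation:
Step 1: current leaves = {1,2,3,5,7}. Remove leaf 1 (neighbor: 9).
Step 2: current leaves = {2,3,5,7,9}. Remove leaf 2 (neighbor: 8).
Step 3: current leaves = {3,5,7,9}. Remove leaf 3 (neighbor: 8).
Step 4: current leaves = {5,7,8,9}. Remove leaf 5 (neighbor: 10).
Step 5: current leaves = {7,8,9,10}. Remove leaf 7 (neighbor: 6).
Step 6: current leaves = {8,9,10}. Remove leaf 8 (neighbor: 6).
Step 7: current leaves = {9,10}. Remove leaf 9 (neighbor: 12).
Step 8: current leaves = {10,12}. Remove leaf 10 (neighbor: 11).
Step 9: current leaves = {11,12}. Remove leaf 11 (neighbor: 4).
Step 10: current leaves = {4,12}. Remove leaf 4 (neighbor: 6).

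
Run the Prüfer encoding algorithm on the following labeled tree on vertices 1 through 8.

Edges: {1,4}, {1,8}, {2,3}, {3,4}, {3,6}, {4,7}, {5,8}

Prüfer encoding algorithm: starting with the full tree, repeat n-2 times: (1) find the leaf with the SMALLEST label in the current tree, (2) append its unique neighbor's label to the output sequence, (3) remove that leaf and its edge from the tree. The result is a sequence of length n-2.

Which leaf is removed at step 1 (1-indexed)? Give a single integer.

Step 1: current leaves = {2,5,6,7}. Remove leaf 2 (neighbor: 3).

Answer: 2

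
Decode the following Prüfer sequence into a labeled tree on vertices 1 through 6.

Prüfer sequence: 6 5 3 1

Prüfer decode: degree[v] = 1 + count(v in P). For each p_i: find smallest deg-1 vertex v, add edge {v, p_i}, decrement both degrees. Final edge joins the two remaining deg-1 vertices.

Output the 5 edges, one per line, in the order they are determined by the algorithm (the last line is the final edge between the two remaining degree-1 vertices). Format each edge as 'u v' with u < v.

Initial degrees: {1:2, 2:1, 3:2, 4:1, 5:2, 6:2}
Step 1: smallest deg-1 vertex = 2, p_1 = 6. Add edge {2,6}. Now deg[2]=0, deg[6]=1.
Step 2: smallest deg-1 vertex = 4, p_2 = 5. Add edge {4,5}. Now deg[4]=0, deg[5]=1.
Step 3: smallest deg-1 vertex = 5, p_3 = 3. Add edge {3,5}. Now deg[5]=0, deg[3]=1.
Step 4: smallest deg-1 vertex = 3, p_4 = 1. Add edge {1,3}. Now deg[3]=0, deg[1]=1.
Final: two remaining deg-1 vertices are 1, 6. Add edge {1,6}.

Answer: 2 6
4 5
3 5
1 3
1 6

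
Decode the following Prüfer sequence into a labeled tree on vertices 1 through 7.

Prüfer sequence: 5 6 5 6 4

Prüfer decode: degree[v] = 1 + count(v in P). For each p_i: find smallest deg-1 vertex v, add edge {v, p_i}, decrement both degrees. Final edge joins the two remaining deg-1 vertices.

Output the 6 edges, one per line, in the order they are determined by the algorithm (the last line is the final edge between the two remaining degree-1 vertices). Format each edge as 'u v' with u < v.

Answer: 1 5
2 6
3 5
5 6
4 6
4 7

Derivation:
Initial degrees: {1:1, 2:1, 3:1, 4:2, 5:3, 6:3, 7:1}
Step 1: smallest deg-1 vertex = 1, p_1 = 5. Add edge {1,5}. Now deg[1]=0, deg[5]=2.
Step 2: smallest deg-1 vertex = 2, p_2 = 6. Add edge {2,6}. Now deg[2]=0, deg[6]=2.
Step 3: smallest deg-1 vertex = 3, p_3 = 5. Add edge {3,5}. Now deg[3]=0, deg[5]=1.
Step 4: smallest deg-1 vertex = 5, p_4 = 6. Add edge {5,6}. Now deg[5]=0, deg[6]=1.
Step 5: smallest deg-1 vertex = 6, p_5 = 4. Add edge {4,6}. Now deg[6]=0, deg[4]=1.
Final: two remaining deg-1 vertices are 4, 7. Add edge {4,7}.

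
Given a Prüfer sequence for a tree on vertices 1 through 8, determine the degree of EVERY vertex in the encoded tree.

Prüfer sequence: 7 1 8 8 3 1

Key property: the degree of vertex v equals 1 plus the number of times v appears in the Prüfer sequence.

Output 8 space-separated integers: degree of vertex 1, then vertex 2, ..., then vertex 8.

p_1 = 7: count[7] becomes 1
p_2 = 1: count[1] becomes 1
p_3 = 8: count[8] becomes 1
p_4 = 8: count[8] becomes 2
p_5 = 3: count[3] becomes 1
p_6 = 1: count[1] becomes 2
Degrees (1 + count): deg[1]=1+2=3, deg[2]=1+0=1, deg[3]=1+1=2, deg[4]=1+0=1, deg[5]=1+0=1, deg[6]=1+0=1, deg[7]=1+1=2, deg[8]=1+2=3

Answer: 3 1 2 1 1 1 2 3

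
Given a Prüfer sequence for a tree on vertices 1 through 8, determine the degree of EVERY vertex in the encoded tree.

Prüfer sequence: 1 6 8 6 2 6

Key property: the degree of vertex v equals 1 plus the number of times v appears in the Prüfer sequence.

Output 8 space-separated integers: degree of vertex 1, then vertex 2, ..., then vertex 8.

p_1 = 1: count[1] becomes 1
p_2 = 6: count[6] becomes 1
p_3 = 8: count[8] becomes 1
p_4 = 6: count[6] becomes 2
p_5 = 2: count[2] becomes 1
p_6 = 6: count[6] becomes 3
Degrees (1 + count): deg[1]=1+1=2, deg[2]=1+1=2, deg[3]=1+0=1, deg[4]=1+0=1, deg[5]=1+0=1, deg[6]=1+3=4, deg[7]=1+0=1, deg[8]=1+1=2

Answer: 2 2 1 1 1 4 1 2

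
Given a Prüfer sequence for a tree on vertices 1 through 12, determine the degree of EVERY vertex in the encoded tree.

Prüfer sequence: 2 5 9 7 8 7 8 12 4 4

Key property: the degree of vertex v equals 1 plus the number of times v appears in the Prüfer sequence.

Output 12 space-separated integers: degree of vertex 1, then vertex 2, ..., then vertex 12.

Answer: 1 2 1 3 2 1 3 3 2 1 1 2

Derivation:
p_1 = 2: count[2] becomes 1
p_2 = 5: count[5] becomes 1
p_3 = 9: count[9] becomes 1
p_4 = 7: count[7] becomes 1
p_5 = 8: count[8] becomes 1
p_6 = 7: count[7] becomes 2
p_7 = 8: count[8] becomes 2
p_8 = 12: count[12] becomes 1
p_9 = 4: count[4] becomes 1
p_10 = 4: count[4] becomes 2
Degrees (1 + count): deg[1]=1+0=1, deg[2]=1+1=2, deg[3]=1+0=1, deg[4]=1+2=3, deg[5]=1+1=2, deg[6]=1+0=1, deg[7]=1+2=3, deg[8]=1+2=3, deg[9]=1+1=2, deg[10]=1+0=1, deg[11]=1+0=1, deg[12]=1+1=2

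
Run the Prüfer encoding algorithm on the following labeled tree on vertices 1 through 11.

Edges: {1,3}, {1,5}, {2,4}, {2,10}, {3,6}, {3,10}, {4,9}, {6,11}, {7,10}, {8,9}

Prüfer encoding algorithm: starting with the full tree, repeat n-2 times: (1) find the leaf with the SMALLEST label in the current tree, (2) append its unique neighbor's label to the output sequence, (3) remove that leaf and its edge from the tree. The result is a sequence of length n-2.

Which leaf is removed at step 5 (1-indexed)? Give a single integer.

Answer: 9

Derivation:
Step 1: current leaves = {5,7,8,11}. Remove leaf 5 (neighbor: 1).
Step 2: current leaves = {1,7,8,11}. Remove leaf 1 (neighbor: 3).
Step 3: current leaves = {7,8,11}. Remove leaf 7 (neighbor: 10).
Step 4: current leaves = {8,11}. Remove leaf 8 (neighbor: 9).
Step 5: current leaves = {9,11}. Remove leaf 9 (neighbor: 4).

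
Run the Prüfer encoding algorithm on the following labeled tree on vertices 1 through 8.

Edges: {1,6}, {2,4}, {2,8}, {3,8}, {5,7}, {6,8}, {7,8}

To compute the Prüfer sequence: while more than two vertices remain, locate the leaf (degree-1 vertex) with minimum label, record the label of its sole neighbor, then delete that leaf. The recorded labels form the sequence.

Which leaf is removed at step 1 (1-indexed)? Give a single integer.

Answer: 1

Derivation:
Step 1: current leaves = {1,3,4,5}. Remove leaf 1 (neighbor: 6).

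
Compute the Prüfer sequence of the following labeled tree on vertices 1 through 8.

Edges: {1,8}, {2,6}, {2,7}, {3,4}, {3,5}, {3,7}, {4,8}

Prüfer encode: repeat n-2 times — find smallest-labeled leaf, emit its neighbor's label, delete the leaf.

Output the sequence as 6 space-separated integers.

Step 1: leaves = {1,5,6}. Remove smallest leaf 1, emit neighbor 8.
Step 2: leaves = {5,6,8}. Remove smallest leaf 5, emit neighbor 3.
Step 3: leaves = {6,8}. Remove smallest leaf 6, emit neighbor 2.
Step 4: leaves = {2,8}. Remove smallest leaf 2, emit neighbor 7.
Step 5: leaves = {7,8}. Remove smallest leaf 7, emit neighbor 3.
Step 6: leaves = {3,8}. Remove smallest leaf 3, emit neighbor 4.
Done: 2 vertices remain (4, 8). Sequence = [8 3 2 7 3 4]

Answer: 8 3 2 7 3 4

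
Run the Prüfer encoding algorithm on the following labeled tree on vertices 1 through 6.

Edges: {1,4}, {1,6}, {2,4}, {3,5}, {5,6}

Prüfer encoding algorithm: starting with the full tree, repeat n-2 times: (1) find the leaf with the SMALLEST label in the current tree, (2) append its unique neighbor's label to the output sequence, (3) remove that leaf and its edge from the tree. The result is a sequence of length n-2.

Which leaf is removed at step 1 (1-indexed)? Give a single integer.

Answer: 2

Derivation:
Step 1: current leaves = {2,3}. Remove leaf 2 (neighbor: 4).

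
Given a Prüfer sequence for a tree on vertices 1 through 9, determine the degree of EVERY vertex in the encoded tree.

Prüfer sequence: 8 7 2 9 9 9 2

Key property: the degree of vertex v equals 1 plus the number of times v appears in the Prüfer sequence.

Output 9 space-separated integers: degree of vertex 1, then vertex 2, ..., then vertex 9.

p_1 = 8: count[8] becomes 1
p_2 = 7: count[7] becomes 1
p_3 = 2: count[2] becomes 1
p_4 = 9: count[9] becomes 1
p_5 = 9: count[9] becomes 2
p_6 = 9: count[9] becomes 3
p_7 = 2: count[2] becomes 2
Degrees (1 + count): deg[1]=1+0=1, deg[2]=1+2=3, deg[3]=1+0=1, deg[4]=1+0=1, deg[5]=1+0=1, deg[6]=1+0=1, deg[7]=1+1=2, deg[8]=1+1=2, deg[9]=1+3=4

Answer: 1 3 1 1 1 1 2 2 4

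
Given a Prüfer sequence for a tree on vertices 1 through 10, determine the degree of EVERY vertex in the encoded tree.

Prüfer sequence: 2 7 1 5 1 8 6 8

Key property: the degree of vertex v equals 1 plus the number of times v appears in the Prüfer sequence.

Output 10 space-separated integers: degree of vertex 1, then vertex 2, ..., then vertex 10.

Answer: 3 2 1 1 2 2 2 3 1 1

Derivation:
p_1 = 2: count[2] becomes 1
p_2 = 7: count[7] becomes 1
p_3 = 1: count[1] becomes 1
p_4 = 5: count[5] becomes 1
p_5 = 1: count[1] becomes 2
p_6 = 8: count[8] becomes 1
p_7 = 6: count[6] becomes 1
p_8 = 8: count[8] becomes 2
Degrees (1 + count): deg[1]=1+2=3, deg[2]=1+1=2, deg[3]=1+0=1, deg[4]=1+0=1, deg[5]=1+1=2, deg[6]=1+1=2, deg[7]=1+1=2, deg[8]=1+2=3, deg[9]=1+0=1, deg[10]=1+0=1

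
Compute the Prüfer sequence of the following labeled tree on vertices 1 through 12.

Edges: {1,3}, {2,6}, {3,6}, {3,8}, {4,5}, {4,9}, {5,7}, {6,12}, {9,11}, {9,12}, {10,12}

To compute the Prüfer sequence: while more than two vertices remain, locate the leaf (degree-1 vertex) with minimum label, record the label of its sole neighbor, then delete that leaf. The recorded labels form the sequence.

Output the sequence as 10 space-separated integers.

Step 1: leaves = {1,2,7,8,10,11}. Remove smallest leaf 1, emit neighbor 3.
Step 2: leaves = {2,7,8,10,11}. Remove smallest leaf 2, emit neighbor 6.
Step 3: leaves = {7,8,10,11}. Remove smallest leaf 7, emit neighbor 5.
Step 4: leaves = {5,8,10,11}. Remove smallest leaf 5, emit neighbor 4.
Step 5: leaves = {4,8,10,11}. Remove smallest leaf 4, emit neighbor 9.
Step 6: leaves = {8,10,11}. Remove smallest leaf 8, emit neighbor 3.
Step 7: leaves = {3,10,11}. Remove smallest leaf 3, emit neighbor 6.
Step 8: leaves = {6,10,11}. Remove smallest leaf 6, emit neighbor 12.
Step 9: leaves = {10,11}. Remove smallest leaf 10, emit neighbor 12.
Step 10: leaves = {11,12}. Remove smallest leaf 11, emit neighbor 9.
Done: 2 vertices remain (9, 12). Sequence = [3 6 5 4 9 3 6 12 12 9]

Answer: 3 6 5 4 9 3 6 12 12 9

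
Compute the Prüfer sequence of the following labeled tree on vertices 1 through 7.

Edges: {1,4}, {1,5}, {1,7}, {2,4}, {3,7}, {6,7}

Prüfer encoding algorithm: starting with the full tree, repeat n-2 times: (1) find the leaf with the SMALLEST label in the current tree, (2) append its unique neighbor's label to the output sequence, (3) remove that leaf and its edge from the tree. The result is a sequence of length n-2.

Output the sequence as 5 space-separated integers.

Step 1: leaves = {2,3,5,6}. Remove smallest leaf 2, emit neighbor 4.
Step 2: leaves = {3,4,5,6}. Remove smallest leaf 3, emit neighbor 7.
Step 3: leaves = {4,5,6}. Remove smallest leaf 4, emit neighbor 1.
Step 4: leaves = {5,6}. Remove smallest leaf 5, emit neighbor 1.
Step 5: leaves = {1,6}. Remove smallest leaf 1, emit neighbor 7.
Done: 2 vertices remain (6, 7). Sequence = [4 7 1 1 7]

Answer: 4 7 1 1 7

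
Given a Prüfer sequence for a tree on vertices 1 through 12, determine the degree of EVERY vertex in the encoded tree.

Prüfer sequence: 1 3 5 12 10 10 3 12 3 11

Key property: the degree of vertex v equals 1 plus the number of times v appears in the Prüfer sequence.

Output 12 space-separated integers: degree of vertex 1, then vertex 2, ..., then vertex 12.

Answer: 2 1 4 1 2 1 1 1 1 3 2 3

Derivation:
p_1 = 1: count[1] becomes 1
p_2 = 3: count[3] becomes 1
p_3 = 5: count[5] becomes 1
p_4 = 12: count[12] becomes 1
p_5 = 10: count[10] becomes 1
p_6 = 10: count[10] becomes 2
p_7 = 3: count[3] becomes 2
p_8 = 12: count[12] becomes 2
p_9 = 3: count[3] becomes 3
p_10 = 11: count[11] becomes 1
Degrees (1 + count): deg[1]=1+1=2, deg[2]=1+0=1, deg[3]=1+3=4, deg[4]=1+0=1, deg[5]=1+1=2, deg[6]=1+0=1, deg[7]=1+0=1, deg[8]=1+0=1, deg[9]=1+0=1, deg[10]=1+2=3, deg[11]=1+1=2, deg[12]=1+2=3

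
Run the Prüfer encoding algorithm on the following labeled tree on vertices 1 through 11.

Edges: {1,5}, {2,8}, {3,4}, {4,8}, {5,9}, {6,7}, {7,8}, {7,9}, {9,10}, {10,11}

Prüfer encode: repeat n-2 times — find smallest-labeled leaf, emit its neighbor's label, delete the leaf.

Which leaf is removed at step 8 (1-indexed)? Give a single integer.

Answer: 7

Derivation:
Step 1: current leaves = {1,2,3,6,11}. Remove leaf 1 (neighbor: 5).
Step 2: current leaves = {2,3,5,6,11}. Remove leaf 2 (neighbor: 8).
Step 3: current leaves = {3,5,6,11}. Remove leaf 3 (neighbor: 4).
Step 4: current leaves = {4,5,6,11}. Remove leaf 4 (neighbor: 8).
Step 5: current leaves = {5,6,8,11}. Remove leaf 5 (neighbor: 9).
Step 6: current leaves = {6,8,11}. Remove leaf 6 (neighbor: 7).
Step 7: current leaves = {8,11}. Remove leaf 8 (neighbor: 7).
Step 8: current leaves = {7,11}. Remove leaf 7 (neighbor: 9).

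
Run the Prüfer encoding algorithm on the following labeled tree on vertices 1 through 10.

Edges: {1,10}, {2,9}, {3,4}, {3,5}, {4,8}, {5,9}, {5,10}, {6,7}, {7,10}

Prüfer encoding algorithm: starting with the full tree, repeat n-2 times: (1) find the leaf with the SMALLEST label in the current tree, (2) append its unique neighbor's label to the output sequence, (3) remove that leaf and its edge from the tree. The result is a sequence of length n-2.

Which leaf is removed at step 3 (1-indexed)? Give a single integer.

Step 1: current leaves = {1,2,6,8}. Remove leaf 1 (neighbor: 10).
Step 2: current leaves = {2,6,8}. Remove leaf 2 (neighbor: 9).
Step 3: current leaves = {6,8,9}. Remove leaf 6 (neighbor: 7).

Answer: 6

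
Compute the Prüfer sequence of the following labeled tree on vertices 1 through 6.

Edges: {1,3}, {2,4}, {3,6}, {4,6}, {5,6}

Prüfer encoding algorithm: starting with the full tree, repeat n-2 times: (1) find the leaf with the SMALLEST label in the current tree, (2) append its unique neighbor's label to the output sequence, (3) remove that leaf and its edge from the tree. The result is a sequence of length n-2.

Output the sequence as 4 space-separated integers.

Step 1: leaves = {1,2,5}. Remove smallest leaf 1, emit neighbor 3.
Step 2: leaves = {2,3,5}. Remove smallest leaf 2, emit neighbor 4.
Step 3: leaves = {3,4,5}. Remove smallest leaf 3, emit neighbor 6.
Step 4: leaves = {4,5}. Remove smallest leaf 4, emit neighbor 6.
Done: 2 vertices remain (5, 6). Sequence = [3 4 6 6]

Answer: 3 4 6 6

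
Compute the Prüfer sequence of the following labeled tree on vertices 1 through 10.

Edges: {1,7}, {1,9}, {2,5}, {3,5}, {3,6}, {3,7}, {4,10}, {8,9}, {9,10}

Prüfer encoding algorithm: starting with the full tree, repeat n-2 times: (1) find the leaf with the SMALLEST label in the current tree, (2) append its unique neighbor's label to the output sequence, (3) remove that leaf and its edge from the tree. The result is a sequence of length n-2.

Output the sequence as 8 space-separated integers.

Answer: 5 10 3 3 7 1 9 9

Derivation:
Step 1: leaves = {2,4,6,8}. Remove smallest leaf 2, emit neighbor 5.
Step 2: leaves = {4,5,6,8}. Remove smallest leaf 4, emit neighbor 10.
Step 3: leaves = {5,6,8,10}. Remove smallest leaf 5, emit neighbor 3.
Step 4: leaves = {6,8,10}. Remove smallest leaf 6, emit neighbor 3.
Step 5: leaves = {3,8,10}. Remove smallest leaf 3, emit neighbor 7.
Step 6: leaves = {7,8,10}. Remove smallest leaf 7, emit neighbor 1.
Step 7: leaves = {1,8,10}. Remove smallest leaf 1, emit neighbor 9.
Step 8: leaves = {8,10}. Remove smallest leaf 8, emit neighbor 9.
Done: 2 vertices remain (9, 10). Sequence = [5 10 3 3 7 1 9 9]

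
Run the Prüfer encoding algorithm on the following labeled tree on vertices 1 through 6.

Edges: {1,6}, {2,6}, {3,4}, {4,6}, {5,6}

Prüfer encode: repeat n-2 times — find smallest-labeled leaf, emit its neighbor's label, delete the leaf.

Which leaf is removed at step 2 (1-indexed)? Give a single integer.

Step 1: current leaves = {1,2,3,5}. Remove leaf 1 (neighbor: 6).
Step 2: current leaves = {2,3,5}. Remove leaf 2 (neighbor: 6).

Answer: 2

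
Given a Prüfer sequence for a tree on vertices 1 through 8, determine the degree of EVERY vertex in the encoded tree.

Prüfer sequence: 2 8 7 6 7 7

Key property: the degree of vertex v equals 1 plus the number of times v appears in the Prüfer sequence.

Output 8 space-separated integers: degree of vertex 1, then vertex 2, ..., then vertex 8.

Answer: 1 2 1 1 1 2 4 2

Derivation:
p_1 = 2: count[2] becomes 1
p_2 = 8: count[8] becomes 1
p_3 = 7: count[7] becomes 1
p_4 = 6: count[6] becomes 1
p_5 = 7: count[7] becomes 2
p_6 = 7: count[7] becomes 3
Degrees (1 + count): deg[1]=1+0=1, deg[2]=1+1=2, deg[3]=1+0=1, deg[4]=1+0=1, deg[5]=1+0=1, deg[6]=1+1=2, deg[7]=1+3=4, deg[8]=1+1=2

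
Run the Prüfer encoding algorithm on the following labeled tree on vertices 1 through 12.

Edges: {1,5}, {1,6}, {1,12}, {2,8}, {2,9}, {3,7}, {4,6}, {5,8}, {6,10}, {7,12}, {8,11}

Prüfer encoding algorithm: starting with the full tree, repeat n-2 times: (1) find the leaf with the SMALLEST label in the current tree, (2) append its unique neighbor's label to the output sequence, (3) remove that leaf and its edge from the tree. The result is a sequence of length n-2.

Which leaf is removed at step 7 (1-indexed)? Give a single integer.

Step 1: current leaves = {3,4,9,10,11}. Remove leaf 3 (neighbor: 7).
Step 2: current leaves = {4,7,9,10,11}. Remove leaf 4 (neighbor: 6).
Step 3: current leaves = {7,9,10,11}. Remove leaf 7 (neighbor: 12).
Step 4: current leaves = {9,10,11,12}. Remove leaf 9 (neighbor: 2).
Step 5: current leaves = {2,10,11,12}. Remove leaf 2 (neighbor: 8).
Step 6: current leaves = {10,11,12}. Remove leaf 10 (neighbor: 6).
Step 7: current leaves = {6,11,12}. Remove leaf 6 (neighbor: 1).

Answer: 6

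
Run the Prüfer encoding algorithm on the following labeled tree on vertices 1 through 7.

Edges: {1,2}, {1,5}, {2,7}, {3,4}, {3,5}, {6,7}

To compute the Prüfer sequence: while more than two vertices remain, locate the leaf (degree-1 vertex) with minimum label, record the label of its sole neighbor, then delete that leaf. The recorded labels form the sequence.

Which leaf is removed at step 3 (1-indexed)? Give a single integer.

Answer: 5

Derivation:
Step 1: current leaves = {4,6}. Remove leaf 4 (neighbor: 3).
Step 2: current leaves = {3,6}. Remove leaf 3 (neighbor: 5).
Step 3: current leaves = {5,6}. Remove leaf 5 (neighbor: 1).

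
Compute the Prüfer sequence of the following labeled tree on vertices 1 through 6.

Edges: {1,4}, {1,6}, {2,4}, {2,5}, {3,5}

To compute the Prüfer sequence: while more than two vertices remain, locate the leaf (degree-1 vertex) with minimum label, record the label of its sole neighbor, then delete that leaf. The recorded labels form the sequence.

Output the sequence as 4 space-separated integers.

Step 1: leaves = {3,6}. Remove smallest leaf 3, emit neighbor 5.
Step 2: leaves = {5,6}. Remove smallest leaf 5, emit neighbor 2.
Step 3: leaves = {2,6}. Remove smallest leaf 2, emit neighbor 4.
Step 4: leaves = {4,6}. Remove smallest leaf 4, emit neighbor 1.
Done: 2 vertices remain (1, 6). Sequence = [5 2 4 1]

Answer: 5 2 4 1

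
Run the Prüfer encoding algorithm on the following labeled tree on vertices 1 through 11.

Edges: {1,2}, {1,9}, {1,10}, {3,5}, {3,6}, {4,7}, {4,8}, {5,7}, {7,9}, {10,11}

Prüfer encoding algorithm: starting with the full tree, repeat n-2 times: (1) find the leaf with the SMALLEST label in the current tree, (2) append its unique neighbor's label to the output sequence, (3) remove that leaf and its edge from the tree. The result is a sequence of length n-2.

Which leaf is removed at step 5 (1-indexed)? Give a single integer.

Answer: 8

Derivation:
Step 1: current leaves = {2,6,8,11}. Remove leaf 2 (neighbor: 1).
Step 2: current leaves = {6,8,11}. Remove leaf 6 (neighbor: 3).
Step 3: current leaves = {3,8,11}. Remove leaf 3 (neighbor: 5).
Step 4: current leaves = {5,8,11}. Remove leaf 5 (neighbor: 7).
Step 5: current leaves = {8,11}. Remove leaf 8 (neighbor: 4).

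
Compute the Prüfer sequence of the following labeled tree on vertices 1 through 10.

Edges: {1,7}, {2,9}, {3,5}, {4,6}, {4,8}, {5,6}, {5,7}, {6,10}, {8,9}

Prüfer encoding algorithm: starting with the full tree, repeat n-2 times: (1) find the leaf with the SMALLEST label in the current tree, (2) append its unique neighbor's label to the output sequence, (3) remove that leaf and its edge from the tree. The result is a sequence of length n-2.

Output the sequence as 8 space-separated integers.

Answer: 7 9 5 5 6 8 4 6

Derivation:
Step 1: leaves = {1,2,3,10}. Remove smallest leaf 1, emit neighbor 7.
Step 2: leaves = {2,3,7,10}. Remove smallest leaf 2, emit neighbor 9.
Step 3: leaves = {3,7,9,10}. Remove smallest leaf 3, emit neighbor 5.
Step 4: leaves = {7,9,10}. Remove smallest leaf 7, emit neighbor 5.
Step 5: leaves = {5,9,10}. Remove smallest leaf 5, emit neighbor 6.
Step 6: leaves = {9,10}. Remove smallest leaf 9, emit neighbor 8.
Step 7: leaves = {8,10}. Remove smallest leaf 8, emit neighbor 4.
Step 8: leaves = {4,10}. Remove smallest leaf 4, emit neighbor 6.
Done: 2 vertices remain (6, 10). Sequence = [7 9 5 5 6 8 4 6]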